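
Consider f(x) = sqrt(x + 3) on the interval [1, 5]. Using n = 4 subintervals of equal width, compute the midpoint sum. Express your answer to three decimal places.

Δx = (5 − 1)/4 = 1.
Midpoints: 1.5, 2.5, 3.5, 4.5.
f(1.5) ≈ 2.121, f(2.5) ≈ 2.345, f(3.5) ≈ 2.550, f(4.5) ≈ 2.739.
Sum = Δx · [f(1.5) + f(2.5) + f(3.5) + f(4.5)].
Sum ≈ 9.755.

9.755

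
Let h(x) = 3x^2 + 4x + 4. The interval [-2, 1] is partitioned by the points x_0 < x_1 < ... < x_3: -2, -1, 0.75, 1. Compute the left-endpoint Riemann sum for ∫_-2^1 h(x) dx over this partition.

15.421875

Subinterval widths: 1, 1.75, 0.25.
Left endpoints: -2, -1, 0.75.
h(-2) = 8, h(-1) = 3, h(0.75) = 8.6875.
Sum = Σ Δx_i · h(x_i).
Sum = 15.421875.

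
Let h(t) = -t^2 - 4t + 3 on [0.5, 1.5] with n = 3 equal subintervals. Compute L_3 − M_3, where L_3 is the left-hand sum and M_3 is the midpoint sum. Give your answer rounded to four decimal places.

0.9722

L_3 ≈ -1.101852.
M_3 ≈ -2.074074.
L_3 − M_3 ≈ 0.9722.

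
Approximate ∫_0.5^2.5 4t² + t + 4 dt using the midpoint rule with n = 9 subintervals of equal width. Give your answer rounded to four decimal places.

31.6337

Δt = (2.5 − 0.5)/9 = 2/9.
Midpoints: 11/18, 5/6, 19/18, 23/18, 1.5, 31/18, 35/18, 13/6, 43/18.
f(11/18) = 989/162, f(5/6) = 137/18, f(19/18) = 1541/162, f(23/18) = 1913/162, f(1.5) = 14.5, f(31/18) = 2849/162, f(35/18) = 3413/162, f(13/6) = 449/18, f(43/18) = 4733/162.
Sum = Δt · [f(11/18) + f(5/6) + f(19/18) + ...].
Sum ≈ 31.6337.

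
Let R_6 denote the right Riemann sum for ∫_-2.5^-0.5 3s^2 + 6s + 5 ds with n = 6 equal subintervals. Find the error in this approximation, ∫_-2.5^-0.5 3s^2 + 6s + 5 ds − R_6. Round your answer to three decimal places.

Exact integral: ∫_-2.5^-0.5 f(s) ds = 7.5.
R_6 ≈ 6.61111.
Error ≈ 7.5 − 6.61111 ≈ 0.889.

0.889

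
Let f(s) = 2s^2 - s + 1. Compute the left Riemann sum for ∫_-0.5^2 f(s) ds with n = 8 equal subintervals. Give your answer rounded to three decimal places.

5.342

Δs = (2 − (-0.5))/8 = 0.3125.
Left endpoints: -0.5, -0.1875, 0.125, 0.4375, 0.75, 1.0625, 1.375, 1.6875.
f(-0.5) = 2, f(-0.1875) = 1.2578125, f(0.125) = 0.90625, f(0.4375) = 0.9453125, f(0.75) = 1.375, f(1.0625) = 2.1953125, f(1.375) = 3.40625, f(1.6875) = 5.0078125.
Sum = Δs · [f(-0.5) + f(-0.1875) + f(0.125) + ...].
Sum ≈ 5.342.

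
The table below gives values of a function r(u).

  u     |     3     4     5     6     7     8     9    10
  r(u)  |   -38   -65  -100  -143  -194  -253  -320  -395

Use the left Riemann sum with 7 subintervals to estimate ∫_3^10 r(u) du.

Δu = 1.
Sum = 1·[(-38) + (-65) + (-100) + (-143) + (-194) + (-253) + (-320)] = -1113.

-1113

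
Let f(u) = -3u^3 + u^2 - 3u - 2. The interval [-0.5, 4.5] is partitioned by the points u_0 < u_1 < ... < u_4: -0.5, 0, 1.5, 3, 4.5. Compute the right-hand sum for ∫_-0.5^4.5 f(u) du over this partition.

Subinterval widths: 0.5, 1.5, 1.5, 1.5.
Right endpoints: 0, 1.5, 3, 4.5.
f(0) = -2, f(1.5) = -14.375, f(3) = -83, f(4.5) = -268.625.
Sum = Σ Δu_i · f(u_i).
Sum = -550.

-550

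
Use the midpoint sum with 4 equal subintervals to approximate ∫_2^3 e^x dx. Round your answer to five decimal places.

12.66348

Δx = (3 − 2)/4 = 0.25.
Midpoints: 2.125, 2.375, 2.625, 2.875.
f(2.125) ≈ 8.37290, f(2.375) ≈ 10.75101, f(2.625) ≈ 13.80457, f(2.875) ≈ 17.72542.
Sum = Δx · [f(2.125) + f(2.375) + f(2.625) + f(2.875)].
Sum ≈ 12.66348.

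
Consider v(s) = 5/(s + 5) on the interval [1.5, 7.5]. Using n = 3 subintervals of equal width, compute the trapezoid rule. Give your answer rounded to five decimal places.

3.29808

Δs = (7.5 − 1.5)/3 = 2.
v(1.5) = 10/13, v(3.5) = 10/17, v(5.5) = 10/21, v(7.5) = 0.4.
T_3 = (Δs/2)·[v(s_0) + 2v(s_1) + 2v(s_2) + v(s_3)].
Sum ≈ 3.29808.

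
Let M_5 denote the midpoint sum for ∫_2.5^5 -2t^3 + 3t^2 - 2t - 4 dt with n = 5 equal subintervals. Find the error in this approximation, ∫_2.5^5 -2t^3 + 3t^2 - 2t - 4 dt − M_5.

-1.015625

Exact integral: ∫_2.5^5 f(t) dt = -212.34375.
M_5 = -211.328125.
Error = -212.34375 − (-211.328125) = -1.015625.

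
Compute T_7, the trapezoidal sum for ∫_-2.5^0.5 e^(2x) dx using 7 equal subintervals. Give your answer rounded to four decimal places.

Δx = (0.5 − (-2.5))/7 = 3/7.
f(-2.5) ≈ 0.0067, f(-29/14) ≈ 0.0159, f(-23/14) ≈ 0.0374, f(-17/14) ≈ 0.0882, f(-11/14) ≈ 0.2077, f(-5/14) ≈ 0.4895, f(1/14) ≈ 1.1536, f(0.5) ≈ 2.7183.
T_7 = (Δx/2)·[f(x_0) + 2f(x_1) + ... + 2f(x_{6}) + f(x_7)].
Sum ≈ 1.4378.

1.4378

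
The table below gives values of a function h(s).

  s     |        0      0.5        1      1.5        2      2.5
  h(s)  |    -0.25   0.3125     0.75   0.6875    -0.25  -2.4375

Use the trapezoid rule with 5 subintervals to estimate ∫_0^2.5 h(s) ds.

Δs = 0.5.
T_5 = (0.5/2)·[(-0.25) + 2·0.3125 + 2·0.75 + 2·0.6875 + 2·(-0.25) + (-2.4375)] = 0.078125.

0.078125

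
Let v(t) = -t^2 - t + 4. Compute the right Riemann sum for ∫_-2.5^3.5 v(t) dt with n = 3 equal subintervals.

-14.5

Δt = (3.5 − (-2.5))/3 = 2.
Right endpoints: -0.5, 1.5, 3.5.
v(-0.5) = 4.25, v(1.5) = 0.25, v(3.5) = -11.75.
Sum = Δt · [v(-0.5) + v(1.5) + v(3.5)].
Sum = -14.5.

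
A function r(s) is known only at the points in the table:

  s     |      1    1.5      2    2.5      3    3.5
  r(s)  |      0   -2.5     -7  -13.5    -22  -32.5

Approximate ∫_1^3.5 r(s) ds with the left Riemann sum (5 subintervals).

Δs = 0.5.
Sum = 0.5·[0 + (-2.5) + (-7) + (-13.5) + (-22)] = -22.5.

-22.5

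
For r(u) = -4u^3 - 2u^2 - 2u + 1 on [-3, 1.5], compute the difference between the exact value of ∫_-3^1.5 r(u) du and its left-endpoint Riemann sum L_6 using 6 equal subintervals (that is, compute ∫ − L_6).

-46.828125

Exact integral: ∫_-3^1.5 r(u) du = 66.9375.
L_6 = 113.765625.
Error = 66.9375 − 113.765625 = -46.828125.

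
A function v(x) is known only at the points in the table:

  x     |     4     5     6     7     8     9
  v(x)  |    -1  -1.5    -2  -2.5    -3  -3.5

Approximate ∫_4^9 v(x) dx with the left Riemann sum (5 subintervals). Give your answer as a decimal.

Δx = 1.
Sum = 1·[(-1) + (-1.5) + (-2) + (-2.5) + (-3)] = -10.

-10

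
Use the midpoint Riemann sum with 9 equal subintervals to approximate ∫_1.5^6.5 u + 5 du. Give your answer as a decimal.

Δu = (6.5 − 1.5)/9 = 5/9.
Midpoints: 16/9, 7/3, 26/9, 31/9, 4, 41/9, 46/9, 17/3, 56/9.
f(16/9) = 61/9, f(7/3) = 22/3, f(26/9) = 71/9, f(31/9) = 76/9, f(4) = 9, f(41/9) = 86/9, f(46/9) = 91/9, f(17/3) = 32/3, f(56/9) = 101/9.
Sum = Δu · [f(16/9) + f(7/3) + f(26/9) + ...].
Sum = 45.

45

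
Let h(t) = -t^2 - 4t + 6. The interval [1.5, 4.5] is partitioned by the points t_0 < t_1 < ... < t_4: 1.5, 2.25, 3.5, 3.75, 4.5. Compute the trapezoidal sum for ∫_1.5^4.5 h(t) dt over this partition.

-47.71875

Subinterval widths: 0.75, 1.25, 0.25, 0.75.
h(1.5) = -2.25, h(2.25) = -8.0625, h(3.5) = -20.25, h(3.75) = -23.0625, h(4.5) = -32.25.
On each subinterval the trapezoid contributes (Δt_i/2)·[h(t_{i-1}) + h(t_i)].
Sum = -47.71875.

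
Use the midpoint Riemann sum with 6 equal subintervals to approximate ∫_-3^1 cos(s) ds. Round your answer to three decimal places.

1.001

Δs = (1 − (-3))/6 = 2/3.
Midpoints: -8/3, -2, -4/3, -2/3, 0, 2/3.
f(-8/3) ≈ -0.889, f(-2) ≈ -0.416, f(-4/3) ≈ 0.235, f(-2/3) ≈ 0.786, f(0) ≈ 1.000, f(2/3) ≈ 0.786.
Sum = Δs · [f(-8/3) + f(-2) + f(-4/3) + ...].
Sum ≈ 1.001.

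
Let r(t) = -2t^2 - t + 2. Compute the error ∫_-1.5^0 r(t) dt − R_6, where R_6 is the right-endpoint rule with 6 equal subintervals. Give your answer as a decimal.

-0.34375

Exact integral: ∫_-1.5^0 r(t) dt = 1.875.
R_6 = 2.21875.
Error = 1.875 − 2.21875 = -0.34375.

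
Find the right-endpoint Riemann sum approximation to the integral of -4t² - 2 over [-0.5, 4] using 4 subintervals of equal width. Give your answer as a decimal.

Δt = (4 − (-0.5))/4 = 1.125.
Right endpoints: 0.625, 1.75, 2.875, 4.
f(0.625) = -3.5625, f(1.75) = -14.25, f(2.875) = -35.0625, f(4) = -66.
Sum = Δt · [f(0.625) + f(1.75) + f(2.875) + f(4)].
Sum = -133.734375.

-133.734375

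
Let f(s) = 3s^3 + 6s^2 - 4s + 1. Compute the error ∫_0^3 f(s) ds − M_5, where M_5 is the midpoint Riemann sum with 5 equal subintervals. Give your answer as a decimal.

Exact integral: ∫_0^3 f(s) ds = 99.75.
M_5 = 97.995.
Error = 99.75 − 97.995 = 1.755.

1.755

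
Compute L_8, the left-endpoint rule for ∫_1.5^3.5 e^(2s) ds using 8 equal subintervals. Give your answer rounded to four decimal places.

414.8729

Δs = (3.5 − 1.5)/8 = 0.25.
Left endpoints: 1.5, 1.75, 2, 2.25, 2.5, 2.75, 3, 3.25.
f(1.5) ≈ 20.0855, f(1.75) ≈ 33.1155, f(2) ≈ 54.5982, f(2.25) ≈ 90.0171, f(2.5) ≈ 148.4132, f(2.75) ≈ 244.6919, f(3) ≈ 403.4288, f(3.25) ≈ 665.1416.
Sum = Δs · [f(1.5) + f(1.75) + f(2) + ...].
Sum ≈ 414.8729.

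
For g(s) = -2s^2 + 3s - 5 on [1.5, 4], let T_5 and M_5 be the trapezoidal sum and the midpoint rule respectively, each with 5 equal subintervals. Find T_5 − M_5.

-0.3125

T_5 = -32.5.
M_5 = -32.1875.
T_5 − M_5 = -0.3125.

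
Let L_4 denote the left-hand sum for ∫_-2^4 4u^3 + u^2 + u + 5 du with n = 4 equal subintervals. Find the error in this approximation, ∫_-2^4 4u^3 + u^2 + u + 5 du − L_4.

Exact integral: ∫_-2^4 f(u) du = 300.
L_4 = 99.75.
Error = 300 − 99.75 = 200.25.

200.25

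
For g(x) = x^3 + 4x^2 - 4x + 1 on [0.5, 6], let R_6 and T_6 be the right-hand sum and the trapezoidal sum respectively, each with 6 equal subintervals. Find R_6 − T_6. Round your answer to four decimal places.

154.4010

R_6 ≈ 710.809751.
T_6 ≈ 556.408709.
R_6 − T_6 ≈ 154.4010.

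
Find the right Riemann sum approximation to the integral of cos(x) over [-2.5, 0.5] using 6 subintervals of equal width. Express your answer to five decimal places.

1.47503

Δx = (0.5 − (-2.5))/6 = 0.5.
Right endpoints: -2, -1.5, -1, -0.5, 0, 0.5.
f(-2) ≈ -0.41615, f(-1.5) ≈ 0.07074, f(-1) ≈ 0.54030, f(-0.5) ≈ 0.87758, f(0) ≈ 1.00000, f(0.5) ≈ 0.87758.
Sum = Δx · [f(-2) + f(-1.5) + f(-1) + ...].
Sum ≈ 1.47503.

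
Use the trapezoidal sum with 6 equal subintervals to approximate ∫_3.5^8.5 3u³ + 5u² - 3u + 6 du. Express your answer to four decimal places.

4728.7269

Δu = (8.5 − 3.5)/6 = 5/6.
f(3.5) = 185.375, f(13/3) = 331, f(31/6) = 38717/72, f(6) = 816, f(41/6) = 28229/24, f(23/3) = 14659/9, f(8.5) = 2184.125.
T_6 = (Δu/2)·[f(u_0) + 2f(u_1) + ... + 2f(u_{5}) + f(u_6)].
Sum ≈ 4728.7269.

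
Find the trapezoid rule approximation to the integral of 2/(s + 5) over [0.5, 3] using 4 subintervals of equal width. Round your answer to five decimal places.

Δs = (3 − 0.5)/4 = 0.625.
f(0.5) = 4/11, f(1.125) = 16/49, f(1.75) = 8/27, f(2.375) = 16/59, f(3) = 0.25.
T_4 = (Δs/2)·[f(s_0) + 2f(s_1) + 2f(s_2) + 2f(s_3) + f(s_4)].
Sum ≈ 0.75052.

0.75052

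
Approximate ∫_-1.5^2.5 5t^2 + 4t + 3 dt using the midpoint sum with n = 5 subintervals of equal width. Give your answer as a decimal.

Δt = (2.5 − (-1.5))/5 = 0.8.
Midpoints: -1.1, -0.3, 0.5, 1.3, 2.1.
f(-1.1) = 4.65, f(-0.3) = 2.25, f(0.5) = 6.25, f(1.3) = 16.65, f(2.1) = 33.45.
Sum = Δt · [f(-1.1) + f(-0.3) + f(0.5) + f(1.3) + f(2.1)].
Sum = 50.6.

50.6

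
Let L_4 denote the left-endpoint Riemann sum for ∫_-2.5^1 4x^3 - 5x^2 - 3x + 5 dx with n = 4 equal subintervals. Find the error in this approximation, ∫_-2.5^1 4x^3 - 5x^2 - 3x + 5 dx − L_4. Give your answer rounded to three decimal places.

Exact integral: ∫_-2.5^1 f(x) dx ≈ -40.39583.
L_4 = -82.6328125.
Error ≈ -40.39583 − (-82.6328125) ≈ 42.237.

42.237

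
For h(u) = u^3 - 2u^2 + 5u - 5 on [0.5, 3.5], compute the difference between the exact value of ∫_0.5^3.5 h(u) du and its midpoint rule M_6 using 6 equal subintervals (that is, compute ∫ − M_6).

0.25

Exact integral: ∫_0.5^3.5 h(u) du = 24.
M_6 = 23.75.
Error = 24 − 23.75 = 0.25.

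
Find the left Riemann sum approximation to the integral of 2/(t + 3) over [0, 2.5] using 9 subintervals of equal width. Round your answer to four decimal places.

Δt = (2.5 − 0)/9 = 5/18.
Left endpoints: 0, 5/18, 5/9, 5/6, 10/9, 25/18, 5/3, 35/18, 20/9.
f(0) = 2/3, f(5/18) = 36/59, f(5/9) = 0.5625, f(5/6) = 12/23, f(10/9) = 18/37, f(25/18) = 36/79, f(5/3) = 3/7, f(35/18) = 36/89, f(20/9) = 18/47.
Sum = Δt · [f(0) + f(5/18) + f(5/9) + ...].
Sum ≈ 1.2554.

1.2554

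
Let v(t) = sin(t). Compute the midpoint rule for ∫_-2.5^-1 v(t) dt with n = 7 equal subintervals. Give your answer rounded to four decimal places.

Δt = (-1 − (-2.5))/7 = 3/14.
Midpoints: -67/28, -61/28, -55/28, -1.75, -43/28, -37/28, -31/28.
v(-67/28) ≈ -0.6807, v(-61/28) ≈ -0.8209, v(-55/28) ≈ -0.9236, v(-1.75) ≈ -0.9840, v(-43/28) ≈ -0.9994, v(-37/28) ≈ -0.9691, v(-31/28) ≈ -0.8944.
Sum = Δt · [v(-67/28) + v(-61/28) + v(-55/28) + ...].
Sum ≈ -1.3440.

-1.3440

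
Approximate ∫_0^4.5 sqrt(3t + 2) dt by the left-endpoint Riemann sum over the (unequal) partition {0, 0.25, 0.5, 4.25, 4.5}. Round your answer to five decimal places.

8.74388

Subinterval widths: 0.25, 0.25, 3.75, 0.25.
Left endpoints: 0, 0.25, 0.5, 4.25.
f(0) ≈ 1.41421, f(0.25) ≈ 1.65831, f(0.5) ≈ 1.87083, f(4.25) ≈ 3.84057.
Sum = Σ Δt_i · f(t_i).
Sum ≈ 8.74388.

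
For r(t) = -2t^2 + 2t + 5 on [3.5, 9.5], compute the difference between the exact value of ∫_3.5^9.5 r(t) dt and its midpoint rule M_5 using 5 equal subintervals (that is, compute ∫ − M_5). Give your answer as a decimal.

Exact integral: ∫_3.5^9.5 r(t) dt = -435.
M_5 = -433.56.
Error = -435 − (-433.56) = -1.44.

-1.44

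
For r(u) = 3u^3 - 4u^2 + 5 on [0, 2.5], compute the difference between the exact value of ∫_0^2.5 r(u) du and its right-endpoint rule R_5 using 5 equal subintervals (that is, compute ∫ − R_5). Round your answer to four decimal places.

-6.2240

Exact integral: ∫_0^2.5 r(u) du ≈ 20.963542.
R_5 = 27.1875.
Error ≈ 20.963542 − 27.1875 ≈ -6.2240.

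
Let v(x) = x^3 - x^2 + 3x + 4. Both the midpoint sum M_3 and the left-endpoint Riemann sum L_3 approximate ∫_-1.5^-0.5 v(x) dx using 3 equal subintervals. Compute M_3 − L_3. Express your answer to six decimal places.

M_3 ≈ -1.29629630.
L_3 ≈ -2.78240741.
M_3 − L_3 ≈ 1.486111.

1.486111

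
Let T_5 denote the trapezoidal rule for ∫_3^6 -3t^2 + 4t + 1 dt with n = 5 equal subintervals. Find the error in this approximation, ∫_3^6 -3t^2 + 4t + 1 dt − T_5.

Exact integral: ∫_3^6 f(t) dt = -132.
T_5 = -132.54.
Error = -132 − (-132.54) = 0.54.

0.54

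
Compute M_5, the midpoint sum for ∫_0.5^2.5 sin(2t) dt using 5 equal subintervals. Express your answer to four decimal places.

0.1318

Δt = (2.5 − 0.5)/5 = 0.4.
Midpoints: 0.7, 1.1, 1.5, 1.9, 2.3.
f(0.7) ≈ 0.9854, f(1.1) ≈ 0.8085, f(1.5) ≈ 0.1411, f(1.9) ≈ -0.6119, f(2.3) ≈ -0.9937.
Sum = Δt · [f(0.7) + f(1.1) + f(1.5) + f(1.9) + f(2.3)].
Sum ≈ 0.1318.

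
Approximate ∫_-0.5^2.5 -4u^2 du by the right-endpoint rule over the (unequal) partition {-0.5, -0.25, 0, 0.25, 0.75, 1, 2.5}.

Subinterval widths: 0.25, 0.25, 0.25, 0.5, 0.25, 1.5.
Right endpoints: -0.25, 0, 0.25, 0.75, 1, 2.5.
f(-0.25) = -0.25, f(0) = 0, f(0.25) = -0.25, f(0.75) = -2.25, f(1) = -4, f(2.5) = -25.
Sum = Σ Δu_i · f(u_i).
Sum = -39.75.

-39.75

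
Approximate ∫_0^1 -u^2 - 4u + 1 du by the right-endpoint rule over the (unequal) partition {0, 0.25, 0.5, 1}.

-2.328125

Subinterval widths: 0.25, 0.25, 0.5.
Right endpoints: 0.25, 0.5, 1.
f(0.25) = -0.0625, f(0.5) = -1.25, f(1) = -4.
Sum = Σ Δu_i · f(u_i).
Sum = -2.328125.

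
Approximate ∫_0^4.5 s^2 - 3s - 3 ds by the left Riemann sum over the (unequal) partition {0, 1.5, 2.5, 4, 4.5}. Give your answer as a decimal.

-15.625

Subinterval widths: 1.5, 1, 1.5, 0.5.
Left endpoints: 0, 1.5, 2.5, 4.
f(0) = -3, f(1.5) = -5.25, f(2.5) = -4.25, f(4) = 1.
Sum = Σ Δs_i · f(s_i).
Sum = -15.625.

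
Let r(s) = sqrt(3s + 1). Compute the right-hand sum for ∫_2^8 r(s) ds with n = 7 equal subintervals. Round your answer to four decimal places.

Δs = (8 − 2)/7 = 6/7.
Right endpoints: 20/7, 26/7, 32/7, 38/7, 44/7, 50/7, 8.
r(20/7) ≈ 3.0938, r(26/7) ≈ 3.4847, r(32/7) ≈ 3.8359, r(38/7) ≈ 4.1576, r(44/7) ≈ 4.4561, r(50/7) ≈ 4.7359, r(8) ≈ 5.0000.
Sum = Δs · [r(20/7) + r(26/7) + r(32/7) + ...].
Sum ≈ 24.6548.

24.6548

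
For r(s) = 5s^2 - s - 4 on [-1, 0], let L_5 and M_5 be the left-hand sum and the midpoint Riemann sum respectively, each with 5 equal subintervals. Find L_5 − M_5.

0.65

L_5 = -1.2.
M_5 = -1.85.
L_5 − M_5 = 0.65.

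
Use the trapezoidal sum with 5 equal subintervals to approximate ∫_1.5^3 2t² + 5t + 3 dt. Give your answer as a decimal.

Δt = (3 − 1.5)/5 = 0.3.
f(1.5) = 15, f(1.8) = 18.48, f(2.1) = 22.32, f(2.4) = 26.52, f(2.7) = 31.08, f(3) = 36.
T_5 = (Δt/2)·[f(t_0) + 2f(t_1) + ... + 2f(t_{4}) + f(t_5)].
Sum = 37.17.

37.17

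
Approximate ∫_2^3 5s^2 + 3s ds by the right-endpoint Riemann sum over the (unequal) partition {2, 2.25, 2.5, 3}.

44.703125

Subinterval widths: 0.25, 0.25, 0.5.
Right endpoints: 2.25, 2.5, 3.
f(2.25) = 32.0625, f(2.5) = 38.75, f(3) = 54.
Sum = Σ Δs_i · f(s_i).
Sum = 44.703125.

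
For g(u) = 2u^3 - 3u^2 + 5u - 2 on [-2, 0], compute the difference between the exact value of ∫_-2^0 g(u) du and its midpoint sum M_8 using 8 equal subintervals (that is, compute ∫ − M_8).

Exact integral: ∫_-2^0 g(u) du = -30.
M_8 = -29.90625.
Error = -30 − (-29.90625) = -0.09375.

-0.09375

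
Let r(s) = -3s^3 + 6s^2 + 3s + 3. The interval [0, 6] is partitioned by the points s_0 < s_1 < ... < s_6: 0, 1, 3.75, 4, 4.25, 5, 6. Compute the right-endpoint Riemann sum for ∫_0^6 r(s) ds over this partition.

-767.8828125

Subinterval widths: 1, 2.75, 0.25, 0.25, 0.75, 1.
Right endpoints: 1, 3.75, 4, 4.25, 5, 6.
r(1) = 9, r(3.75) = -59.578125, r(4) = -81, r(4.25) = -106.171875, r(5) = -207, r(6) = -411.
Sum = Σ Δs_i · r(s_i).
Sum = -767.8828125.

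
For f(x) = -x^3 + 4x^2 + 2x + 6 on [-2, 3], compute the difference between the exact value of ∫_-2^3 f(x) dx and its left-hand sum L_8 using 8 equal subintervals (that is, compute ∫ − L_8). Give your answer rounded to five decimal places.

Exact integral: ∫_-2^3 f(x) dx ≈ 65.4166667.
L_8 = 67.79296875.
Error ≈ 65.4166667 − 67.79296875 ≈ -2.37630.

-2.37630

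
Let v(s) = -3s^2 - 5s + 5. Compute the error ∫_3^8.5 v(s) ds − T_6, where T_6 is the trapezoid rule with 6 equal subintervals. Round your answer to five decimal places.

2.31076

Exact integral: ∫_3^8.5 v(s) ds = -717.75.
T_6 ≈ -720.0607639.
Error ≈ -717.75 − (-720.0607639) ≈ 2.31076.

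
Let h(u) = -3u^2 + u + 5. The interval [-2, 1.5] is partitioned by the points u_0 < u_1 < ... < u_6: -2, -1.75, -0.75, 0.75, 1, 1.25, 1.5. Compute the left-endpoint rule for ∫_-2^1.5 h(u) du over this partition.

-2.1875

Subinterval widths: 0.25, 1, 1.5, 0.25, 0.25, 0.25.
Left endpoints: -2, -1.75, -0.75, 0.75, 1, 1.25.
h(-2) = -9, h(-1.75) = -5.9375, h(-0.75) = 2.5625, h(0.75) = 4.0625, h(1) = 3, h(1.25) = 1.5625.
Sum = Σ Δu_i · h(u_i).
Sum = -2.1875.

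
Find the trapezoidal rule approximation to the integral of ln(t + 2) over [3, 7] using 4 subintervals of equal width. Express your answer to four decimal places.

Δt = (7 − 3)/4 = 1.
f(3) ≈ 1.6094, f(4) ≈ 1.7918, f(5) ≈ 1.9459, f(6) ≈ 2.0794, f(7) ≈ 2.1972.
T_4 = (Δt/2)·[f(t_0) + 2f(t_1) + 2f(t_2) + 2f(t_3) + f(t_4)].
Sum ≈ 7.7204.

7.7204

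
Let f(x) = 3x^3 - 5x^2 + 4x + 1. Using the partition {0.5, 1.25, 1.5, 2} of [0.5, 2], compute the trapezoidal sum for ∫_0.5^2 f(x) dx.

Subinterval widths: 0.75, 0.25, 0.5.
f(0.5) = 2.125, f(1.25) = 4.046875, f(1.5) = 5.875, f(2) = 13.
On each subinterval the trapezoid contributes (Δx_i/2)·[f(x_{i-1}) + f(x_i)].
Sum = 8.2734375.

8.2734375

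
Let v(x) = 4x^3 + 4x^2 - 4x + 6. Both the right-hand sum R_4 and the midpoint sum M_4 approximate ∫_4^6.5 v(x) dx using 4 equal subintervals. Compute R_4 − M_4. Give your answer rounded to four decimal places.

R_4 = 2076.26953125.
M_4 ≈ 1766.943359.
R_4 − M_4 ≈ 309.3262.

309.3262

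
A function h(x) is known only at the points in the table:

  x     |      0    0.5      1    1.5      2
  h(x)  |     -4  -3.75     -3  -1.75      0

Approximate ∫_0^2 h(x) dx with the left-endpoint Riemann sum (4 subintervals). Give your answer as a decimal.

Δx = 0.5.
Sum = 0.5·[(-4) + (-3.75) + (-3) + (-1.75)] = -6.25.

-6.25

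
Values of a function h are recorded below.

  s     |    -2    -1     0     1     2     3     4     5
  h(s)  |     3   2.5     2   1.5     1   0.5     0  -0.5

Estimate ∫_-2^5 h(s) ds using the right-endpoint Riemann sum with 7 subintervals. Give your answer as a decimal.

7

Δs = 1.
Sum = 1·[2.5 + 2 + 1.5 + 1 + 0.5 + 0 + (-0.5)] = 7.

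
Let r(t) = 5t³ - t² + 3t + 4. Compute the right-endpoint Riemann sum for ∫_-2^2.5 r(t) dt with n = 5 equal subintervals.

102.2175

Δt = (2.5 − (-2))/5 = 0.9.
Right endpoints: -1.1, -0.2, 0.7, 1.6, 2.5.
r(-1.1) = -7.165, r(-0.2) = 3.32, r(0.7) = 7.325, r(1.6) = 26.72, r(2.5) = 83.375.
Sum = Δt · [r(-1.1) + r(-0.2) + r(0.7) + r(1.6) + r(2.5)].
Sum = 102.2175.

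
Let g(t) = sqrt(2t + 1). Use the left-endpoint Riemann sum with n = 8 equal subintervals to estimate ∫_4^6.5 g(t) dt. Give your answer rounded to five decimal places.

Δt = (6.5 − 4)/8 = 0.3125.
Left endpoints: 4, 4.3125, 4.625, 4.9375, 5.25, 5.5625, 5.875, 6.1875.
g(4) ≈ 3.00000, g(4.3125) ≈ 3.10242, g(4.625) ≈ 3.20156, g(4.9375) ≈ 3.29773, g(5.25) ≈ 3.39116, g(5.5625) ≈ 3.48210, g(5.875) ≈ 3.57071, g(6.1875) ≈ 3.65718.
Sum = Δt · [g(4) + g(4.3125) + g(4.625) + ...].
Sum ≈ 8.34465.

8.34465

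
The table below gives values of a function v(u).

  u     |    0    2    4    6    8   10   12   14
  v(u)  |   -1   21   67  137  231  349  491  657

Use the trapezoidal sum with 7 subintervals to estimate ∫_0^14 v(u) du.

Δu = 2.
T_7 = (2/2)·[(-1) + 2·21 + 2·67 + 2·137 + 2·231 + 2·349 + 2·491 + 657] = 3248.

3248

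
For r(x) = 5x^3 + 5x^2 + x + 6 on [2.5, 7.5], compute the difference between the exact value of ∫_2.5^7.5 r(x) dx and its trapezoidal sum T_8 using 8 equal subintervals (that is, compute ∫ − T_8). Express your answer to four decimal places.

-26.0417

Exact integral: ∫_2.5^7.5 r(x) dx ≈ 4638.333333.
T_8 = 4664.375.
Error ≈ 4638.333333 − 4664.375 ≈ -26.0417.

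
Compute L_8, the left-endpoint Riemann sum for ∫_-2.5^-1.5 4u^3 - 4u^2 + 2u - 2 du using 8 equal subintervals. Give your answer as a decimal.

-60.59375

Δu = (-1.5 − (-2.5))/8 = 0.125.
Left endpoints: -2.5, -2.375, -2.25, -2.125, -2, -1.875, -1.75, -1.625.
f(-2.5) = -94.5, f(-2.375) = -82.8984375, f(-2.25) = -72.3125, f(-2.125) = -62.6953125, f(-2) = -54, f(-1.875) = -46.1796875, f(-1.75) = -39.1875, f(-1.625) = -32.9765625.
Sum = Δu · [f(-2.5) + f(-2.375) + f(-2.25) + ...].
Sum = -60.59375.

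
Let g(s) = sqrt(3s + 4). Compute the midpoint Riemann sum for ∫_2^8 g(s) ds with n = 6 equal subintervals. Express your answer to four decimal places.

25.9055

Δs = (8 − 2)/6 = 1.
Midpoints: 2.5, 3.5, 4.5, 5.5, 6.5, 7.5.
g(2.5) ≈ 3.3912, g(3.5) ≈ 3.8079, g(4.5) ≈ 4.1833, g(5.5) ≈ 4.5277, g(6.5) ≈ 4.8477, g(7.5) ≈ 5.1478.
Sum = Δs · [g(2.5) + g(3.5) + g(4.5) + ...].
Sum ≈ 25.9055.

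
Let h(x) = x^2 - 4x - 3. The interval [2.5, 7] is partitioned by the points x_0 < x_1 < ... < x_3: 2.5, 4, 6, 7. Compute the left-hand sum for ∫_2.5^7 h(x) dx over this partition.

-7.125

Subinterval widths: 1.5, 2, 1.
Left endpoints: 2.5, 4, 6.
h(2.5) = -6.75, h(4) = -3, h(6) = 9.
Sum = Σ Δx_i · h(x_i).
Sum = -7.125.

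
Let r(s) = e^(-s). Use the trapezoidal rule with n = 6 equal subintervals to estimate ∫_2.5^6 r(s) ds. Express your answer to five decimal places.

Δs = (6 − 2.5)/6 = 7/12.
r(2.5) ≈ 0.08208, r(37/12) ≈ 0.04581, r(11/3) ≈ 0.02556, r(4.25) ≈ 0.01426, r(29/6) ≈ 0.00796, r(65/12) ≈ 0.00444, r(6) ≈ 0.00248.
T_6 = (Δs/2)·[r(s_0) + 2r(s_1) + ... + 2r(s_{5}) + r(s_6)].
Sum ≈ 0.08185.

0.08185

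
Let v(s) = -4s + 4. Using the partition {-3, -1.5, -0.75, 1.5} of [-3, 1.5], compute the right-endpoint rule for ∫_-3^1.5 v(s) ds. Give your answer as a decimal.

Subinterval widths: 1.5, 0.75, 2.25.
Right endpoints: -1.5, -0.75, 1.5.
v(-1.5) = 10, v(-0.75) = 7, v(1.5) = -2.
Sum = Σ Δs_i · v(s_i).
Sum = 15.75.

15.75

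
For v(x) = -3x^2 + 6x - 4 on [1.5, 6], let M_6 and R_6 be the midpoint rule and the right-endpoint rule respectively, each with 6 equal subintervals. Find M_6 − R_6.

M_6 = -128.7421875.
R_6 = -158.484375.
M_6 − R_6 = 29.7421875.

29.7421875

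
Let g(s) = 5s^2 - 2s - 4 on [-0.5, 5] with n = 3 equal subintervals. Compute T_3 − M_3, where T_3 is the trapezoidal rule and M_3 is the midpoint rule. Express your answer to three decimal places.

23.108

T_3 ≈ 177.19676.
M_3 ≈ 154.08912.
T_3 − M_3 ≈ 23.108.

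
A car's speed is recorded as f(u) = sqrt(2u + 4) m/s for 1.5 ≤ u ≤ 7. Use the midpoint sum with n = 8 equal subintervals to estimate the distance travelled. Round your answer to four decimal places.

19.2852

Δu = (7 − 1.5)/8 = 0.6875.
Midpoints: 1.84375, 2.53125, 3.21875, 3.90625, 4.59375, 5.28125, 5.96875, 6.65625.
f(1.84375) ≈ 2.7726, f(2.53125) ≈ 3.0104, f(3.21875) ≈ 3.2307, f(3.90625) ≈ 3.4369, f(4.59375) ≈ 3.6315, f(5.28125) ≈ 3.8161, f(5.96875) ≈ 3.9922, f(6.65625) ≈ 4.1608.
Sum = Δu · [f(1.84375) + f(2.53125) + f(3.21875) + ...].
Sum ≈ 19.2852.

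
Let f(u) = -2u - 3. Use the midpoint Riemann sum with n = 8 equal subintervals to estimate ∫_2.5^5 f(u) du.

Δu = (5 − 2.5)/8 = 0.3125.
Midpoints: 2.65625, 2.96875, 3.28125, 3.59375, 3.90625, 4.21875, 4.53125, 4.84375.
f(2.65625) = -8.3125, f(2.96875) = -8.9375, f(3.28125) = -9.5625, f(3.59375) = -10.1875, f(3.90625) = -10.8125, f(4.21875) = -11.4375, f(4.53125) = -12.0625, f(4.84375) = -12.6875.
Sum = Δu · [f(2.65625) + f(2.96875) + f(3.28125) + ...].
Sum = -26.25.

-26.25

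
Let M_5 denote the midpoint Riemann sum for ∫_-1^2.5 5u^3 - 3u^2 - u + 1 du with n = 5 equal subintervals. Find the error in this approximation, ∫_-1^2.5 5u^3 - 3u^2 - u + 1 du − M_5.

1.1790625

Exact integral: ∫_-1^2.5 f(u) du = 31.828125.
M_5 = 30.6490625.
Error = 31.828125 − 30.6490625 = 1.1790625.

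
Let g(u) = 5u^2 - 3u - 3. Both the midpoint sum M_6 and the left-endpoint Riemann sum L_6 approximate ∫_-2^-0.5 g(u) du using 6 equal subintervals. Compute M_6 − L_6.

-3.0234375

M_6 = 14.2109375.
L_6 = 17.234375.
M_6 − L_6 = -3.0234375.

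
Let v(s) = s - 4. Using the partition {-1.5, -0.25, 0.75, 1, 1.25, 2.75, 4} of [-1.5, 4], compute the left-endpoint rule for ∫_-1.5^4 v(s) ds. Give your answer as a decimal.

Subinterval widths: 1.25, 1, 0.25, 0.25, 1.5, 1.25.
Left endpoints: -1.5, -0.25, 0.75, 1, 1.25, 2.75.
v(-1.5) = -5.5, v(-0.25) = -4.25, v(0.75) = -3.25, v(1) = -3, v(1.25) = -2.75, v(2.75) = -1.25.
Sum = Σ Δs_i · v(s_i).
Sum = -18.375.

-18.375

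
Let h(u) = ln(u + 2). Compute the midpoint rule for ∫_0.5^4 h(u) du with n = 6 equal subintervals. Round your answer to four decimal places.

Δu = (4 − 0.5)/6 = 7/12.
Midpoints: 19/24, 1.375, 47/24, 61/24, 3.125, 89/24.
h(19/24) ≈ 1.0266, h(1.375) ≈ 1.2164, h(47/24) ≈ 1.3758, h(61/24) ≈ 1.5133, h(3.125) ≈ 1.6341, h(89/24) ≈ 1.7419.
Sum = Δu · [h(19/24) + h(1.375) + h(47/24) + ...].
Sum ≈ 4.9631.

4.9631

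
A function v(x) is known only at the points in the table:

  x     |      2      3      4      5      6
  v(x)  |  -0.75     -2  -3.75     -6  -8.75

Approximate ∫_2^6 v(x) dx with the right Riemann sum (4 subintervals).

-20.5

Δx = 1.
Sum = 1·[(-2) + (-3.75) + (-6) + (-8.75)] = -20.5.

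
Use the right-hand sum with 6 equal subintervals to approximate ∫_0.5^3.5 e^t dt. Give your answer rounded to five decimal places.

Δt = (3.5 − 0.5)/6 = 0.5.
Right endpoints: 1, 1.5, 2, 2.5, 3, 3.5.
f(1) ≈ 2.71828, f(1.5) ≈ 4.48169, f(2) ≈ 7.38906, f(2.5) ≈ 12.18249, f(3) ≈ 20.08554, f(3.5) ≈ 33.11545.
Sum = Δt · [f(1) + f(1.5) + f(2) + ...].
Sum ≈ 39.98625.

39.98625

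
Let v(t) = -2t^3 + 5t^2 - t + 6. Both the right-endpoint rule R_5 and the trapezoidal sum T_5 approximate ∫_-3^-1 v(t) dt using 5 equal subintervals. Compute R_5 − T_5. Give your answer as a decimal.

-18.8

R_5 = 81.44.
T_5 = 100.24.
R_5 − T_5 = -18.8.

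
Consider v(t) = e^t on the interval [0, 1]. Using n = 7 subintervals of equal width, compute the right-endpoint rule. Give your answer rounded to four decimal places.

1.8439

Δt = (1 − 0)/7 = 1/7.
Right endpoints: 1/7, 2/7, 3/7, 4/7, 5/7, 6/7, 1.
v(1/7) ≈ 1.1536, v(2/7) ≈ 1.3307, v(3/7) ≈ 1.5351, v(4/7) ≈ 1.7708, v(5/7) ≈ 2.0427, v(6/7) ≈ 2.3564, v(1) ≈ 2.7183.
Sum = Δt · [v(1/7) + v(2/7) + v(3/7) + ...].
Sum ≈ 1.8439.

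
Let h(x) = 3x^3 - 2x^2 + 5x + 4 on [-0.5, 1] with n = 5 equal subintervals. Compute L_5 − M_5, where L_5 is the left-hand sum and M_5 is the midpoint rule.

L_5 = 6.4275.
M_5 = 7.8253125.
L_5 − M_5 = -1.3978125.

-1.3978125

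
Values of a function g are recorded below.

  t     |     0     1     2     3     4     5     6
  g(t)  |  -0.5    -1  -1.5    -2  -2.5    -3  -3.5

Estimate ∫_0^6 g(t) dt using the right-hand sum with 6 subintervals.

-13.5

Δt = 1.
Sum = 1·[(-1) + (-1.5) + (-2) + (-2.5) + (-3) + (-3.5)] = -13.5.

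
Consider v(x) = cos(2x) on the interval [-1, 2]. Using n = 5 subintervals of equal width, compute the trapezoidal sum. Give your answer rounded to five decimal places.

0.06687

Δx = (2 − (-1))/5 = 0.6.
v(-1) ≈ -0.41615, v(-0.4) ≈ 0.69671, v(0.2) ≈ 0.92106, v(0.8) ≈ -0.02920, v(1.4) ≈ -0.94222, v(2) ≈ -0.65364.
T_5 = (Δx/2)·[v(x_0) + 2v(x_1) + ... + 2v(x_{4}) + v(x_5)].
Sum ≈ 0.06687.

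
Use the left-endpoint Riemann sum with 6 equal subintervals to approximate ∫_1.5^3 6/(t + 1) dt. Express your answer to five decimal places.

2.93556

Δt = (3 − 1.5)/6 = 0.25.
Left endpoints: 1.5, 1.75, 2, 2.25, 2.5, 2.75.
f(1.5) = 2.4, f(1.75) = 24/11, f(2) = 2, f(2.25) = 24/13, f(2.5) = 12/7, f(2.75) = 1.6.
Sum = Δt · [f(1.5) + f(1.75) + f(2) + ...].
Sum ≈ 2.93556.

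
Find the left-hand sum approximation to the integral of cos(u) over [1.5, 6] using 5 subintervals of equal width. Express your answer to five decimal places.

-1.58978

Δu = (6 − 1.5)/5 = 0.9.
Left endpoints: 1.5, 2.4, 3.3, 4.2, 5.1.
f(1.5) ≈ 0.07074, f(2.4) ≈ -0.73739, f(3.3) ≈ -0.98748, f(4.2) ≈ -0.49026, f(5.1) ≈ 0.37798.
Sum = Δu · [f(1.5) + f(2.4) + f(3.3) + f(4.2) + f(5.1)].
Sum ≈ -1.58978.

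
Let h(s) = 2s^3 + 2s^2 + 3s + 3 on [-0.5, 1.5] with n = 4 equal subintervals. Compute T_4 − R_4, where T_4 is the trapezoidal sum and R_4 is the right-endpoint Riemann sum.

-4.25

T_4 = 14.25.
R_4 = 18.5.
T_4 − R_4 = -4.25.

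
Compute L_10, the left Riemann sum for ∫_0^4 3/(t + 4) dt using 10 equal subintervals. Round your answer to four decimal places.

Δt = (4 − 0)/10 = 0.4.
Left endpoints: 0, 0.4, 0.8, 1.2, 1.6, 2, 2.4, 2.8, 3.2, 3.6.
f(0) = 0.75, f(0.4) = 15/22, f(0.8) = 0.625, f(1.2) = 15/26, f(1.6) = 15/28, f(2) = 0.5, f(2.4) = 0.46875, f(2.8) = 15/34, f(3.2) = 5/12, f(3.6) = 15/38.
Sum = Δt · [f(0) + f(0.4) + f(0.8) + ...].
Sum ≈ 2.1563.

2.1563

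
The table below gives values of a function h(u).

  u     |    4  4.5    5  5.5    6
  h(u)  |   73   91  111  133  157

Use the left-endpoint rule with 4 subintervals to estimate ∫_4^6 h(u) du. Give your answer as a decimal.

Δu = 0.5.
Sum = 0.5·[73 + 91 + 111 + 133] = 204.

204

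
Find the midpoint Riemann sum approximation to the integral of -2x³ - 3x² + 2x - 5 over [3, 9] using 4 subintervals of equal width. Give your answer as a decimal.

Δx = (9 − 3)/4 = 1.5.
Midpoints: 3.75, 5.25, 6.75, 8.25.
f(3.75) = -145.15625, f(5.25) = -366.59375, f(6.75) = -743.28125, f(8.25) = -1315.71875.
Sum = Δx · [f(3.75) + f(5.25) + f(6.75) + f(8.25)].
Sum = -3856.125.

-3856.125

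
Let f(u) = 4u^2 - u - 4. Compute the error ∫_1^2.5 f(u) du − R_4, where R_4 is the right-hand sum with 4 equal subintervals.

Exact integral: ∫_1^2.5 f(u) du = 10.875.
R_4 = 14.671875.
Error = 10.875 − 14.671875 = -3.796875.

-3.796875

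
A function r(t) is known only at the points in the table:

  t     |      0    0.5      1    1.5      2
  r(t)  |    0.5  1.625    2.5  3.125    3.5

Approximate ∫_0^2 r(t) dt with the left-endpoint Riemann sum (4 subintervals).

Δt = 0.5.
Sum = 0.5·[0.5 + 1.625 + 2.5 + 3.125] = 3.875.

3.875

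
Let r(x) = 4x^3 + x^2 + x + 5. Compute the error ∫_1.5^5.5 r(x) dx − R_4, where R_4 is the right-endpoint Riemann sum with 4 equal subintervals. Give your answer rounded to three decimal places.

-370.667

Exact integral: ∫_1.5^5.5 r(x) dx ≈ 998.33333.
R_4 = 1369.
Error ≈ 998.33333 − 1369 ≈ -370.667.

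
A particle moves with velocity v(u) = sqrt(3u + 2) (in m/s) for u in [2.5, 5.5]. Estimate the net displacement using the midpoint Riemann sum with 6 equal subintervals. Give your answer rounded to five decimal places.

11.17711

Δu = (5.5 − 2.5)/6 = 0.5.
Midpoints: 2.75, 3.25, 3.75, 4.25, 4.75, 5.25.
v(2.75) ≈ 3.20156, v(3.25) ≈ 3.42783, v(3.75) ≈ 3.64005, v(4.25) ≈ 3.84057, v(4.75) ≈ 4.03113, v(5.25) ≈ 4.21307.
Sum = Δu · [v(2.75) + v(3.25) + v(3.75) + ...].
Sum ≈ 11.17711.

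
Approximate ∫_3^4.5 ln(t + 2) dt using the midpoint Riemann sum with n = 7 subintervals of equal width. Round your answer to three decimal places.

Δt = (4.5 − 3)/7 = 3/14.
Midpoints: 87/28, 93/28, 99/28, 3.75, 111/28, 117/28, 123/28.
f(87/28) ≈ 1.631, f(93/28) ≈ 1.672, f(99/28) ≈ 1.711, f(3.75) ≈ 1.749, f(111/28) ≈ 1.786, f(117/28) ≈ 1.821, f(123/28) ≈ 1.855.
Sum = Δt · [f(87/28) + f(93/28) + f(99/28) + ...].
Sum ≈ 2.620.

2.620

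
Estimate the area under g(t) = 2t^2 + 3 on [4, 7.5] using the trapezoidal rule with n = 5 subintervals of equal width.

249.655

Δt = (7.5 − 4)/5 = 0.7.
g(4) = 35, g(4.7) = 47.18, g(5.4) = 61.32, g(6.1) = 77.42, g(6.8) = 95.48, g(7.5) = 115.5.
T_5 = (Δt/2)·[g(t_0) + 2g(t_1) + ... + 2g(t_{4}) + g(t_5)].
Sum = 249.655.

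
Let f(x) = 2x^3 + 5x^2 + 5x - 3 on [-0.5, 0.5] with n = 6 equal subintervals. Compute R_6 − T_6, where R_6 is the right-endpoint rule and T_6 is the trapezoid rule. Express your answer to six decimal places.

R_6 ≈ -2.10185185.
T_6 ≈ -2.56018519.
R_6 − T_6 ≈ 0.458333.

0.458333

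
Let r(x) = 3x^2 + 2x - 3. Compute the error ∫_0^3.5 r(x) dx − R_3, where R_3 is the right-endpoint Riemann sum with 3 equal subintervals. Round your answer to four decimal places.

-27.9028

Exact integral: ∫_0^3.5 r(x) dx = 44.625.
R_3 ≈ 72.527778.
Error ≈ 44.625 − 72.527778 ≈ -27.9028.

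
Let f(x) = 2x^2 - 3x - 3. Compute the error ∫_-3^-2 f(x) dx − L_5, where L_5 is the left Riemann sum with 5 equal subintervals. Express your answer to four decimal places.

-1.3133

Exact integral: ∫_-3^-2 f(x) dx ≈ 17.166667.
L_5 = 18.48.
Error ≈ 17.166667 − 18.48 ≈ -1.3133.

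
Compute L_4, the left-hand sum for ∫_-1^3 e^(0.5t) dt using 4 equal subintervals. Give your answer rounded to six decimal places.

Δt = (3 − (-1))/4 = 1.
Left endpoints: -1, 0, 1, 2.
f(-1) ≈ 0.606531, f(0) ≈ 1.000000, f(1) ≈ 1.648721, f(2) ≈ 2.718282.
Sum = Δt · [f(-1) + f(0) + f(1) + f(2)].
Sum ≈ 5.973534.

5.973534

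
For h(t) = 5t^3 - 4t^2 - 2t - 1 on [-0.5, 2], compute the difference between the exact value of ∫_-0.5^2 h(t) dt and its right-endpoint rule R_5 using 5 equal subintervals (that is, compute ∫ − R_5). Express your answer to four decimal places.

Exact integral: ∫_-0.5^2 h(t) dt ≈ 2.838542.
R_5 = 8.75.
Error ≈ 2.838542 − 8.75 ≈ -5.9115.

-5.9115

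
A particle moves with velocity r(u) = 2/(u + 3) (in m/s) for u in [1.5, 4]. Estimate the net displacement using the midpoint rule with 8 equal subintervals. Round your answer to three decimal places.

Δu = (4 − 1.5)/8 = 0.3125.
Midpoints: 1.65625, 1.96875, 2.28125, 2.59375, 2.90625, 3.21875, 3.53125, 3.84375.
r(1.65625) = 64/149, r(1.96875) = 64/159, r(2.28125) = 64/169, r(2.59375) = 64/179, r(2.90625) = 64/189, r(3.21875) = 64/199, r(3.53125) = 64/209, r(3.84375) = 64/219.
Sum = Δu · [r(1.65625) + r(1.96875) + r(2.28125) + ...].
Sum ≈ 0.883.

0.883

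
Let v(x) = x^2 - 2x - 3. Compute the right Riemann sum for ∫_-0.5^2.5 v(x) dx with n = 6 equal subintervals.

-9.625

Δx = (2.5 − (-0.5))/6 = 0.5.
Right endpoints: 0, 0.5, 1, 1.5, 2, 2.5.
v(0) = -3, v(0.5) = -3.75, v(1) = -4, v(1.5) = -3.75, v(2) = -3, v(2.5) = -1.75.
Sum = Δx · [v(0) + v(0.5) + v(1) + ...].
Sum = -9.625.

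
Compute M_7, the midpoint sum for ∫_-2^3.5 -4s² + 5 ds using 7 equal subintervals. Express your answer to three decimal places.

Δs = (3.5 − (-2))/7 = 11/14.
Midpoints: -45/28, -23/28, -1/28, 0.75, 43/28, 65/28, 87/28.
f(-45/28) = -1045/196, f(-23/28) = 451/196, f(-1/28) = 979/196, f(0.75) = 2.75, f(43/28) = -869/196, f(65/28) = -3245/196, f(87/28) = -6589/196.
Sum = Δs · [f(-45/28) + f(-23/28) + f(-1/28) + ...].
Sum ≈ -39.202.

-39.202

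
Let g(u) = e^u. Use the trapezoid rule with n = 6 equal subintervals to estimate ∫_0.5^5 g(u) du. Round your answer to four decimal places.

Δu = (5 − 0.5)/6 = 0.75.
g(0.5) ≈ 1.6487, g(1.25) ≈ 3.4903, g(2) ≈ 7.3891, g(2.75) ≈ 15.6426, g(3.5) ≈ 33.1155, g(4.25) ≈ 70.1054, g(5) ≈ 148.4132.
T_6 = (Δu/2)·[g(u_0) + 2g(u_1) + ... + 2g(u_{5}) + g(u_6)].
Sum ≈ 153.5804.

153.5804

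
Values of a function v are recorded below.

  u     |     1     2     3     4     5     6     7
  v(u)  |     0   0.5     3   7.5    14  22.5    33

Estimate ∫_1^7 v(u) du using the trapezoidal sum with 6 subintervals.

Δu = 1.
T_6 = (1/2)·[0 + 2·0.5 + 2·3 + 2·7.5 + 2·14 + 2·22.5 + 33] = 64.

64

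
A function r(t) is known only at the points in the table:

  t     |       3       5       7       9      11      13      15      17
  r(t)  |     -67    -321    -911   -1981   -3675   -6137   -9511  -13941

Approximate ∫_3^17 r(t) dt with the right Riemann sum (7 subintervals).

-72954

Δt = 2.
Sum = 2·[(-321) + (-911) + (-1981) + (-3675) + (-6137) + (-9511) + (-13941)] = -72954.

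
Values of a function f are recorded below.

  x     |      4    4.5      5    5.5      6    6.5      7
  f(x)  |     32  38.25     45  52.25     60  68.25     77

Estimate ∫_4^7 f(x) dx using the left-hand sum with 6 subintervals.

147.875

Δx = 0.5.
Sum = 0.5·[32 + 38.25 + 45 + 52.25 + 60 + 68.25] = 147.875.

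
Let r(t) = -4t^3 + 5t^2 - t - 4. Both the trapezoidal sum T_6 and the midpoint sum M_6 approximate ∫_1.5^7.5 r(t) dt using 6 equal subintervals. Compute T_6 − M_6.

T_6 = -2561.5.
M_6 = -2488.
T_6 − M_6 = -73.5.

-73.5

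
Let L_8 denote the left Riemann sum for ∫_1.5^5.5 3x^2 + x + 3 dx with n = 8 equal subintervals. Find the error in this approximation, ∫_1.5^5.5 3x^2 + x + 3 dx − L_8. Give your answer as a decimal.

Exact integral: ∫_1.5^5.5 f(x) dx = 189.
L_8 = 167.5.
Error = 189 − 167.5 = 21.5.

21.5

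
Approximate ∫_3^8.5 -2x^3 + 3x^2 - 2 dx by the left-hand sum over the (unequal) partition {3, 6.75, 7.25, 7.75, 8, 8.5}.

-1257.3828125

Subinterval widths: 3.75, 0.5, 0.5, 0.25, 0.5.
Left endpoints: 3, 6.75, 7.25, 7.75, 8.
f(3) = -29, f(6.75) = -480.40625, f(7.25) = -606.46875, f(7.75) = -752.78125, f(8) = -834.
Sum = Σ Δx_i · f(x_i).
Sum = -1257.3828125.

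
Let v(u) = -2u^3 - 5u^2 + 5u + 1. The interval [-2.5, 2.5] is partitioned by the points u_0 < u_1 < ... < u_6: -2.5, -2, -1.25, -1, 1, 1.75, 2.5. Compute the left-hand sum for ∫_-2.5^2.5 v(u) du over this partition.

-44.75

Subinterval widths: 0.5, 0.75, 0.25, 2, 0.75, 0.75.
Left endpoints: -2.5, -2, -1.25, -1, 1, 1.75.
v(-2.5) = -11.5, v(-2) = -13, v(-1.25) = -9.15625, v(-1) = -7, v(1) = -1, v(1.75) = -16.28125.
Sum = Σ Δu_i · v(u_i).
Sum = -44.75.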